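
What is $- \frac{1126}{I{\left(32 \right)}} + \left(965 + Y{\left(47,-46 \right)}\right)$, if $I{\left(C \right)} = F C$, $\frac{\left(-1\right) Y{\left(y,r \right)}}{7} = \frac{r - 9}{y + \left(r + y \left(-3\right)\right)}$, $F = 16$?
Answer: $\frac{245773}{256} \approx 960.05$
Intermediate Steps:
$Y{\left(y,r \right)} = - \frac{7 \left(-9 + r\right)}{r - 2 y}$ ($Y{\left(y,r \right)} = - 7 \frac{r - 9}{y + \left(r + y \left(-3\right)\right)} = - 7 \frac{-9 + r}{y + \left(r - 3 y\right)} = - 7 \frac{-9 + r}{r - 2 y} = - \frac{7 \left(-9 + r\right)}{r - 2 y}$)
$I{\left(C \right)} = 16 C$
$- \frac{1126}{I{\left(32 \right)}} + \left(965 + Y{\left(47,-46 \right)}\right) = - \frac{1126}{16 \cdot 32} + \left(965 + \frac{7 \left(9 - -46\right)}{-46 - 94}\right) = - \frac{1126}{512} + \left(965 + \frac{7 \left(9 + 46\right)}{-46 - 94}\right) = \left(-1126\right) \frac{1}{512} + \left(965 + 7 \frac{1}{-140} \cdot 55\right) = - \frac{563}{256} + \left(965 + 7 \left(- \frac{1}{140}\right) 55\right) = - \frac{563}{256} + \left(965 - \frac{11}{4}\right) = - \frac{563}{256} + \frac{3849}{4} = \frac{245773}{256}$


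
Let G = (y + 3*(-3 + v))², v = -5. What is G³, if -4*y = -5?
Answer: 567869252041/4096 ≈ 1.3864e+8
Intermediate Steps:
y = 5/4 (y = -¼*(-5) = 5/4 ≈ 1.2500)
G = 8281/16 (G = (5/4 + 3*(-3 - 5))² = (5/4 + 3*(-8))² = (5/4 - 24)² = (-91/4)² = 8281/16 ≈ 517.56)
G³ = (8281/16)³ = 567869252041/4096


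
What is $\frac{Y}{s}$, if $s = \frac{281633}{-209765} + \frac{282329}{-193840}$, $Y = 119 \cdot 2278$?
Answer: $- \frac{314926396831520}{3251842383} \approx -96846.0$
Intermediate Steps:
$Y = 271082$
$s = - \frac{22762896681}{8132169520}$ ($s = 281633 \left(- \frac{1}{209765}\right) + 282329 \left(- \frac{1}{193840}\right) = - \frac{281633}{209765} - \frac{282329}{193840} = - \frac{22762896681}{8132169520} \approx -2.7991$)
$\frac{Y}{s} = \frac{271082}{- \frac{22762896681}{8132169520}} = 271082 \left(- \frac{8132169520}{22762896681}\right) = - \frac{314926396831520}{3251842383}$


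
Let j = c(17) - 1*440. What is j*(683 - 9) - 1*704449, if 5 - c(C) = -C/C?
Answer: -996965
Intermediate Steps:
c(C) = 6 (c(C) = 5 - (-1)*C/C = 5 - (-1) = 5 - 1*(-1) = 5 + 1 = 6)
j = -434 (j = 6 - 1*440 = 6 - 440 = -434)
j*(683 - 9) - 1*704449 = -434*(683 - 9) - 1*704449 = -434*674 - 704449 = -292516 - 704449 = -996965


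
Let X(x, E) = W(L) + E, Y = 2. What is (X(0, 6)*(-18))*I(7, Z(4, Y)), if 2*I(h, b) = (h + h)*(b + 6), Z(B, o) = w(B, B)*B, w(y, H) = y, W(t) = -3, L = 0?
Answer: -8316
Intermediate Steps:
Z(B, o) = B² (Z(B, o) = B*B = B²)
X(x, E) = -3 + E
I(h, b) = h*(6 + b) (I(h, b) = ((h + h)*(b + 6))/2 = ((2*h)*(6 + b))/2 = (2*h*(6 + b))/2 = h*(6 + b))
(X(0, 6)*(-18))*I(7, Z(4, Y)) = ((-3 + 6)*(-18))*(7*(6 + 4²)) = (3*(-18))*(7*(6 + 16)) = -378*22 = -54*154 = -8316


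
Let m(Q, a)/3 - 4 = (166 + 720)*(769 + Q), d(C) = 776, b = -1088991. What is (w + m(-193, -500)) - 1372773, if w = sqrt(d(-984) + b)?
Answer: 158247 + I*sqrt(1088215) ≈ 1.5825e+5 + 1043.2*I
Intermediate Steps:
m(Q, a) = 2044014 + 2658*Q (m(Q, a) = 12 + 3*((166 + 720)*(769 + Q)) = 12 + 3*(886*(769 + Q)) = 12 + 3*(681334 + 886*Q) = 12 + (2044002 + 2658*Q) = 2044014 + 2658*Q)
w = I*sqrt(1088215) (w = sqrt(776 - 1088991) = sqrt(-1088215) = I*sqrt(1088215) ≈ 1043.2*I)
(w + m(-193, -500)) - 1372773 = (I*sqrt(1088215) + (2044014 + 2658*(-193))) - 1372773 = (I*sqrt(1088215) + (2044014 - 512994)) - 1372773 = (I*sqrt(1088215) + 1531020) - 1372773 = (1531020 + I*sqrt(1088215)) - 1372773 = 158247 + I*sqrt(1088215)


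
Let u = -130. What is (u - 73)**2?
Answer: 41209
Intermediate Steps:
(u - 73)**2 = (-130 - 73)**2 = (-203)**2 = 41209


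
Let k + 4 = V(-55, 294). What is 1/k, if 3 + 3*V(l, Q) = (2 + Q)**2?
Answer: 3/87601 ≈ 3.4246e-5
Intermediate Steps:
V(l, Q) = -1 + (2 + Q)**2/3
k = 87601/3 (k = -4 + (-1 + (2 + 294)**2/3) = -4 + (-1 + (1/3)*296**2) = -4 + (-1 + (1/3)*87616) = -4 + (-1 + 87616/3) = -4 + 87613/3 = 87601/3 ≈ 29200.)
1/k = 1/(87601/3) = 3/87601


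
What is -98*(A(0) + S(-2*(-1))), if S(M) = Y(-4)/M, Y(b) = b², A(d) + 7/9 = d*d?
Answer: -6370/9 ≈ -707.78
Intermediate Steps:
A(d) = -7/9 + d² (A(d) = -7/9 + d*d = -7/9 + d²)
S(M) = 16/M (S(M) = (-4)²/M = 16/M)
-98*(A(0) + S(-2*(-1))) = -98*((-7/9 + 0²) + 16/((-2*(-1)))) = -98*((-7/9 + 0) + 16/2) = -98*(-7/9 + 16*(½)) = -98*(-7/9 + 8) = -98*65/9 = -6370/9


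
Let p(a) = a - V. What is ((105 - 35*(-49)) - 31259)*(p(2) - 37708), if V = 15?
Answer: 1110468519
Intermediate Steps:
p(a) = -15 + a (p(a) = a - 1*15 = a - 15 = -15 + a)
((105 - 35*(-49)) - 31259)*(p(2) - 37708) = ((105 - 35*(-49)) - 31259)*((-15 + 2) - 37708) = ((105 + 1715) - 31259)*(-13 - 37708) = (1820 - 31259)*(-37721) = -29439*(-37721) = 1110468519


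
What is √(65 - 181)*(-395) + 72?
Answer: 72 - 790*I*√29 ≈ 72.0 - 4254.3*I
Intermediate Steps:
√(65 - 181)*(-395) + 72 = √(-116)*(-395) + 72 = (2*I*√29)*(-395) + 72 = -790*I*√29 + 72 = 72 - 790*I*√29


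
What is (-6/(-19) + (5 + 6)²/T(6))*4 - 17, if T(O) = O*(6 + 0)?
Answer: -392/171 ≈ -2.2924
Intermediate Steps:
T(O) = 6*O (T(O) = O*6 = 6*O)
(-6/(-19) + (5 + 6)²/T(6))*4 - 17 = (-6/(-19) + (5 + 6)²/((6*6)))*4 - 17 = (-6*(-1/19) + 11²/36)*4 - 17 = (6/19 + 121*(1/36))*4 - 17 = (6/19 + 121/36)*4 - 17 = (2515/684)*4 - 17 = 2515/171 - 17 = -392/171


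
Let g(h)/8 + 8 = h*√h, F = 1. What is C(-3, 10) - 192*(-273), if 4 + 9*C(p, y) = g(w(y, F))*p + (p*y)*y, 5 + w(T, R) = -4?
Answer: 471632/9 + 72*I ≈ 52404.0 + 72.0*I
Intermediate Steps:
w(T, R) = -9 (w(T, R) = -5 - 4 = -9)
g(h) = -64 + 8*h^(3/2) (g(h) = -64 + 8*(h*√h) = -64 + 8*h^(3/2))
C(p, y) = -4/9 + p*y²/9 + p*(-64 - 216*I)/9 (C(p, y) = -4/9 + ((-64 + 8*(-9)^(3/2))*p + (p*y)*y)/9 = -4/9 + ((-64 + 8*(-27*I))*p + p*y²)/9 = -4/9 + ((-64 - 216*I)*p + p*y²)/9 = -4/9 + (p*(-64 - 216*I) + p*y²)/9 = -4/9 + (p*y² + p*(-64 - 216*I))/9 = -4/9 + (p*y²/9 + p*(-64 - 216*I)/9) = -4/9 + p*y²/9 + p*(-64 - 216*I)/9)
C(-3, 10) - 192*(-273) = (-4/9 - 8/9*(-3)*(8 + 27*I) + (⅑)*(-3)*10²) - 192*(-273) = (-4/9 + (64/3 + 72*I) + (⅑)*(-3)*100) + 52416 = (-4/9 + (64/3 + 72*I) - 100/3) + 52416 = (-112/9 + 72*I) + 52416 = 471632/9 + 72*I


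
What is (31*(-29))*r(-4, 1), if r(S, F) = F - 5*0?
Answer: -899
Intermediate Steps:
r(S, F) = F (r(S, F) = F + 0 = F)
(31*(-29))*r(-4, 1) = (31*(-29))*1 = -899*1 = -899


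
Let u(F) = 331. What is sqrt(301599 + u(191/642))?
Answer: sqrt(301930) ≈ 549.48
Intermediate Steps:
sqrt(301599 + u(191/642)) = sqrt(301599 + 331) = sqrt(301930)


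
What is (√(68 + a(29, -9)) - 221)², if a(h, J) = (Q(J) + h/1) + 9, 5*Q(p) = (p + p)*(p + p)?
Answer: (1105 - √4270)²/25 ≈ 43235.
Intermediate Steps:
Q(p) = 4*p²/5 (Q(p) = ((p + p)*(p + p))/5 = ((2*p)*(2*p))/5 = (4*p²)/5 = 4*p²/5)
a(h, J) = 9 + h + 4*J²/5 (a(h, J) = (4*J²/5 + h/1) + 9 = (4*J²/5 + h*1) + 9 = (4*J²/5 + h) + 9 = (h + 4*J²/5) + 9 = 9 + h + 4*J²/5)
(√(68 + a(29, -9)) - 221)² = (√(68 + (9 + 29 + (⅘)*(-9)²)) - 221)² = (√(68 + (9 + 29 + (⅘)*81)) - 221)² = (√(68 + (9 + 29 + 324/5)) - 221)² = (√(68 + 514/5) - 221)² = (√(854/5) - 221)² = (√4270/5 - 221)² = (-221 + √4270/5)²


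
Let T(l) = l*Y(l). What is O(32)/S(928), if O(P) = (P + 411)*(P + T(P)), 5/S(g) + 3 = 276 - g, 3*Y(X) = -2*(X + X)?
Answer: 232132000/3 ≈ 7.7377e+7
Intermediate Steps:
Y(X) = -4*X/3 (Y(X) = (-2*(X + X))/3 = (-4*X)/3 = -4*X/3)
T(l) = -4*l²/3 (T(l) = l*(-4*l/3) = -4*l²/3)
S(g) = 5/(273 - g) (S(g) = 5/(-3 + (276 - g)) = 5/(273 - g))
O(P) = (411 + P)*(P - 4*P²/3) (O(P) = (P + 411)*(P - 4*P²/3) = (411 + P)*(P - 4*P²/3))
O(32)/S(928) = ((⅓)*32*(1233 - 1641*32 - 4*32²))/((-5/(-273 + 928))) = ((⅓)*32*(1233 - 52512 - 4*1024))/((-5/655)) = ((⅓)*32*(1233 - 52512 - 4096))/((-5*1/655)) = ((⅓)*32*(-55375))/(-1/131) = -1772000/3*(-131) = 232132000/3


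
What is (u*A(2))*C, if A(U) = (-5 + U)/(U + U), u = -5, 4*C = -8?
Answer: -15/2 ≈ -7.5000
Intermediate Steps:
C = -2 (C = (¼)*(-8) = -2)
A(U) = (-5 + U)/(2*U) (A(U) = (-5 + U)/((2*U)) = (-5 + U)*(1/(2*U)) = (-5 + U)/(2*U))
(u*A(2))*C = -5*(-5 + 2)/(2*2)*(-2) = -5*(-3)/(2*2)*(-2) = -5*(-¾)*(-2) = (15/4)*(-2) = -15/2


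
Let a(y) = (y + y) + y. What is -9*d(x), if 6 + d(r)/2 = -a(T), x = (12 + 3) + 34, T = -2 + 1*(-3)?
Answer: -162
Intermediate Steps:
T = -5 (T = -2 - 3 = -5)
x = 49 (x = 15 + 34 = 49)
a(y) = 3*y (a(y) = 2*y + y = 3*y)
d(r) = 18 (d(r) = -12 + 2*(-3*(-5)) = -12 + 2*(-1*(-15)) = -12 + 2*15 = -12 + 30 = 18)
-9*d(x) = -9*18 = -162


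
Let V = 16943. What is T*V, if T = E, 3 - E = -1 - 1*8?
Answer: 203316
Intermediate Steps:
E = 12 (E = 3 - (-1 - 1*8) = 3 - (-1 - 8) = 3 - 1*(-9) = 3 + 9 = 12)
T = 12
T*V = 12*16943 = 203316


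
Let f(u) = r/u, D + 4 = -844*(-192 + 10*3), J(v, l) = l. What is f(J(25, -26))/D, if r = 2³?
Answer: -1/444353 ≈ -2.2505e-6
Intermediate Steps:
D = 136724 (D = -4 - 844*(-192 + 10*3) = -4 - 844*(-192 + 30) = -4 - 844*(-162) = -4 + 136728 = 136724)
r = 8
f(u) = 8/u
f(J(25, -26))/D = (8/(-26))/136724 = (8*(-1/26))*(1/136724) = -4/13*1/136724 = -1/444353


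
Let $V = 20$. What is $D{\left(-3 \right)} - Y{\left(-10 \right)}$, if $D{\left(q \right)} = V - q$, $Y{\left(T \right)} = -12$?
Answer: $35$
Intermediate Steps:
$D{\left(q \right)} = 20 - q$
$D{\left(-3 \right)} - Y{\left(-10 \right)} = \left(20 - -3\right) - -12 = \left(20 + 3\right) + 12 = 23 + 12 = 35$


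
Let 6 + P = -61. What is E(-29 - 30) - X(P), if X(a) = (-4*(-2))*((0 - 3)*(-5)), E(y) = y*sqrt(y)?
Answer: -120 - 59*I*sqrt(59) ≈ -120.0 - 453.19*I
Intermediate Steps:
P = -67 (P = -6 - 61 = -67)
E(y) = y**(3/2)
X(a) = 120 (X(a) = 8*(-3*(-5)) = 8*15 = 120)
E(-29 - 30) - X(P) = (-29 - 30)**(3/2) - 1*120 = (-59)**(3/2) - 120 = -59*I*sqrt(59) - 120 = -120 - 59*I*sqrt(59)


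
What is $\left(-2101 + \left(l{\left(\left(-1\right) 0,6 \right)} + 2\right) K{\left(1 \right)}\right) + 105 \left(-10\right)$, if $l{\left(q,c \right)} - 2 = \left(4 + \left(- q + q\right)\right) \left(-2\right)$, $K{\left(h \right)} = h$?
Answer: $-3155$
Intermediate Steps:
$l{\left(q,c \right)} = -6$ ($l{\left(q,c \right)} = 2 + \left(4 + \left(- q + q\right)\right) \left(-2\right) = 2 + \left(4 + 0\right) \left(-2\right) = 2 + 4 \left(-2\right) = 2 - 8 = -6$)
$\left(-2101 + \left(l{\left(\left(-1\right) 0,6 \right)} + 2\right) K{\left(1 \right)}\right) + 105 \left(-10\right) = \left(-2101 + \left(-6 + 2\right) 1\right) + 105 \left(-10\right) = \left(-2101 - 4\right) - 1050 = -2105 - 1050 = -3155$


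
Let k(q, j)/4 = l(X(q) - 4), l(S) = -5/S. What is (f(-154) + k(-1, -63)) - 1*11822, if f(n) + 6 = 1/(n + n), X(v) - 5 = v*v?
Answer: -3646105/308 ≈ -11838.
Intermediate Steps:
X(v) = 5 + v**2 (X(v) = 5 + v*v = 5 + v**2)
f(n) = -6 + 1/(2*n) (f(n) = -6 + 1/(n + n) = -6 + 1/(2*n))
k(q, j) = -20/(1 + q**2) (k(q, j) = 4*(-5/((5 + q**2) - 4)) = 4*(-5/(1 + q**2)) = -20/(1 + q**2))
(f(-154) + k(-1, -63)) - 1*11822 = ((-6 + (1/2)/(-154)) - 20/(1 + (-1)**2)) - 1*11822 = ((-6 + (1/2)*(-1/154)) - 20/(1 + 1)) - 11822 = ((-6 - 1/308) - 20/2) - 11822 = (-1849/308 - 20*1/2) - 11822 = (-1849/308 - 10) - 11822 = -4929/308 - 11822 = -3646105/308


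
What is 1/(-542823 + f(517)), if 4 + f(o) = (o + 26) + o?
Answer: -1/541767 ≈ -1.8458e-6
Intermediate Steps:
f(o) = 22 + 2*o (f(o) = -4 + ((o + 26) + o) = -4 + ((26 + o) + o) = -4 + (26 + 2*o) = 22 + 2*o)
1/(-542823 + f(517)) = 1/(-542823 + (22 + 2*517)) = 1/(-542823 + (22 + 1034)) = 1/(-542823 + 1056) = 1/(-541767) = -1/541767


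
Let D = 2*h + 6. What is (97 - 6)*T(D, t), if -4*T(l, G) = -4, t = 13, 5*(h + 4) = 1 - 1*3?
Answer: 91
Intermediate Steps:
h = -22/5 (h = -4 + (1 - 1*3)/5 = -4 + (1 - 3)/5 = -4 + (⅕)*(-2) = -4 - ⅖ = -22/5 ≈ -4.4000)
D = -14/5 (D = 2*(-22/5) + 6 = -44/5 + 6 = -14/5 ≈ -2.8000)
T(l, G) = 1 (T(l, G) = -¼*(-4) = 1)
(97 - 6)*T(D, t) = (97 - 6)*1 = 91*1 = 91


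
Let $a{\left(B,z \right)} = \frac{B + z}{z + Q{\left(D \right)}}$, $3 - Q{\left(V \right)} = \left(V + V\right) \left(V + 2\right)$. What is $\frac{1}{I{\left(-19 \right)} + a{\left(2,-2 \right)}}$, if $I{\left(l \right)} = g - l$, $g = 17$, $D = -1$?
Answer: $\frac{1}{36} \approx 0.027778$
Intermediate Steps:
$Q{\left(V \right)} = 3 - 2 V \left(2 + V\right)$ ($Q{\left(V \right)} = 3 - \left(V + V\right) \left(V + 2\right) = 3 - 2 V \left(2 + V\right)$)
$a{\left(B,z \right)} = \frac{B + z}{5 + z}$ ($a{\left(B,z \right)} = \frac{B + z}{z - \left(-7 + 2\right)} = \frac{B + z}{z + \left(3 + 4 - 2\right)} = \frac{B + z}{z + 5} = \frac{B + z}{5 + z}$)
$I{\left(l \right)} = 17 - l$
$\frac{1}{I{\left(-19 \right)} + a{\left(2,-2 \right)}} = \frac{1}{\left(17 - -19\right) + \frac{2 - 2}{5 - 2}} = \frac{1}{\left(17 + 19\right) + \frac{1}{3} \cdot 0} = \frac{1}{36 + \frac{1}{3} \cdot 0} = \frac{1}{36 + 0} = \frac{1}{36}$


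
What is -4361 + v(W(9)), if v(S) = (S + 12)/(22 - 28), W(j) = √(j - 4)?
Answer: -4363 - √5/6 ≈ -4363.4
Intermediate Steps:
W(j) = √(-4 + j)
v(S) = -2 - S/6 (v(S) = (12 + S)/(-6) = (12 + S)*(-⅙) = -2 - S/6)
-4361 + v(W(9)) = -4361 + (-2 - √(-4 + 9)/6) = -4361 + (-2 - √5/6) = -4363 - √5/6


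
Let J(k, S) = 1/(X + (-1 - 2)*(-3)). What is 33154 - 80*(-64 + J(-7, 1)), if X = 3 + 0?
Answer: 114802/3 ≈ 38267.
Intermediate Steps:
X = 3
J(k, S) = 1/12 (J(k, S) = 1/(3 + (-1 - 2)*(-3)) = 1/(3 - 3*(-3)) = 1/(3 + 9) = 1/12)
33154 - 80*(-64 + J(-7, 1)) = 33154 - 80*(-64 + 1/12) = 33154 - 80*(-767)/12 = 33154 - 1*(-15340/3) = 33154 + 15340/3 = 114802/3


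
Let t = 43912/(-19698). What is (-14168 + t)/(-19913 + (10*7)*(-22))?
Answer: 139562588/211290597 ≈ 0.66052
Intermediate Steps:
t = -21956/9849 (t = 43912*(-1/19698) = -21956/9849 ≈ -2.2293)
(-14168 + t)/(-19913 + (10*7)*(-22)) = (-14168 - 21956/9849)/(-19913 + (10*7)*(-22)) = -139562588/(9849*(-19913 + 70*(-22))) = -139562588/(9849*(-19913 - 1540)) = -139562588/9849/(-21453) = -139562588/9849*(-1/21453) = 139562588/211290597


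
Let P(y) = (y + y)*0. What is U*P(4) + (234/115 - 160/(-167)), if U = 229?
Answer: 57478/19205 ≈ 2.9929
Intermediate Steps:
P(y) = 0 (P(y) = (2*y)*0 = 0)
U*P(4) + (234/115 - 160/(-167)) = 229*0 + (234/115 - 160/(-167)) = 0 + (234*(1/115) - 160*(-1/167)) = 0 + (234/115 + 160/167) = 0 + 57478/19205 = 57478/19205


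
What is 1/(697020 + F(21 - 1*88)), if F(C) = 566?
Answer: 1/697586 ≈ 1.4335e-6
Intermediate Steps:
1/(697020 + F(21 - 1*88)) = 1/(697020 + 566) = 1/697586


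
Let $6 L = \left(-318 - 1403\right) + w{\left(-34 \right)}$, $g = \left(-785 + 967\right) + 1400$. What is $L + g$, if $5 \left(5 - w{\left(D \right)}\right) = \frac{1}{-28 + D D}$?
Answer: $\frac{43856639}{33840} \approx 1296.0$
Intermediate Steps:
$w{\left(D \right)} = 5 - \frac{1}{5 \left(-28 + D^{2}\right)}$ ($w{\left(D \right)} = 5 - \frac{1}{5 \left(-28 + D D\right)} = 5 - \frac{1}{5 \left(-28 + D^{2}\right)}$)
$g = 1582$ ($g = 182 + 1400 = 1582$)
$L = - \frac{9678241}{33840}$ ($L = \frac{\left(-318 - 1403\right) + \frac{-701 + 25 \left(-34\right)^{2}}{5 \left(-28 + \left(-34\right)^{2}\right)}}{6} = \frac{-1721 + \frac{-701 + 25 \cdot 1156}{5 \left(-28 + 1156\right)}}{6} = \frac{-1721 + \frac{-701 + 28900}{5 \cdot 1128}}{6} = \frac{-1721 + \frac{1}{5} \cdot \frac{1}{1128} \cdot 28199}{6} = \frac{-1721 + \frac{28199}{5640}}{6} = \frac{1}{6} \left(- \frac{9678241}{5640}\right) = - \frac{9678241}{33840} \approx -286.0$)
$L + g = - \frac{9678241}{33840} + 1582 = \frac{43856639}{33840}$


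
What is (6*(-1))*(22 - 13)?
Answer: -54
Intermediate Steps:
(6*(-1))*(22 - 13) = -6*9 = -54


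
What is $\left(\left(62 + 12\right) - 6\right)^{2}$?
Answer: $4624$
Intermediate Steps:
$\left(\left(62 + 12\right) - 6\right)^{2} = \left(74 - 6\right)^{2} = 68^{2} = 4624$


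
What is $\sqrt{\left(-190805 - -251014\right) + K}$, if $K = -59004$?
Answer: $\sqrt{1205} \approx 34.713$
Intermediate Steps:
$\sqrt{\left(-190805 - -251014\right) + K} = \sqrt{\left(-190805 - -251014\right) - 59004} = \sqrt{\left(-190805 + 251014\right) - 59004} = \sqrt{60209 - 59004} = \sqrt{1205}$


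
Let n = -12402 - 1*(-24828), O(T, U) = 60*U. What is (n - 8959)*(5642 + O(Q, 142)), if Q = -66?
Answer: 49099654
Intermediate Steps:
n = 12426 (n = -12402 + 24828 = 12426)
(n - 8959)*(5642 + O(Q, 142)) = (12426 - 8959)*(5642 + 60*142) = 3467*(5642 + 8520) = 3467*14162 = 49099654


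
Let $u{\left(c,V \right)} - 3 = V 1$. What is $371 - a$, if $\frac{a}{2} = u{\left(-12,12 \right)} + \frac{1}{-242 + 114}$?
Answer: $\frac{21825}{64} \approx 341.02$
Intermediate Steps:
$u{\left(c,V \right)} = 3 + V$ ($u{\left(c,V \right)} = 3 + V 1 = 3 + V$)
$a = \frac{1919}{64}$ ($a = 2 \left(\left(3 + 12\right) + \frac{1}{-242 + 114}\right) = 2 \left(15 + \frac{1}{-128}\right) = 2 \left(15 - \frac{1}{128}\right) = 2 \cdot \frac{1919}{128} = \frac{1919}{64} \approx 29.984$)
$371 - a = 371 - \frac{1919}{64} = \frac{21825}{64}$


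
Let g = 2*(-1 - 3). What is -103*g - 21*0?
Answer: 824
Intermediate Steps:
g = -8 (g = 2*(-4) = -8)
-103*g - 21*0 = -103*(-8) - 21*0 = 824 + 0 = 824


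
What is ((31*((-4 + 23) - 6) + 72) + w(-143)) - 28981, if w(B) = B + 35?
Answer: -28614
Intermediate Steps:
w(B) = 35 + B
((31*((-4 + 23) - 6) + 72) + w(-143)) - 28981 = ((31*((-4 + 23) - 6) + 72) + (35 - 143)) - 28981 = ((31*(19 - 6) + 72) - 108) - 28981 = ((31*13 + 72) - 108) - 28981 = ((403 + 72) - 108) - 28981 = (475 - 108) - 28981 = 367 - 28981 = -28614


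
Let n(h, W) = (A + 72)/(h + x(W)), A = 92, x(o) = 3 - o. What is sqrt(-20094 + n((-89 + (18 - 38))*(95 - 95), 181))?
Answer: 4*I*sqrt(9948242)/89 ≈ 141.76*I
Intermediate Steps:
n(h, W) = 164/(3 + h - W) (n(h, W) = (92 + 72)/(h + (3 - W)) = 164/(3 + h - W))
sqrt(-20094 + n((-89 + (18 - 38))*(95 - 95), 181)) = sqrt(-20094 + 164/(3 + (-89 + (18 - 38))*(95 - 95) - 1*181)) = sqrt(-20094 + 164/(3 + (-89 - 20)*0 - 181)) = sqrt(-20094 + 164/(3 - 109*0 - 181)) = sqrt(-20094 + 164/(3 + 0 - 181)) = sqrt(-20094 + 164/(-178)) = sqrt(-20094 + 164*(-1/178)) = sqrt(-20094 - 82/89) = sqrt(-1788448/89) = 4*I*sqrt(9948242)/89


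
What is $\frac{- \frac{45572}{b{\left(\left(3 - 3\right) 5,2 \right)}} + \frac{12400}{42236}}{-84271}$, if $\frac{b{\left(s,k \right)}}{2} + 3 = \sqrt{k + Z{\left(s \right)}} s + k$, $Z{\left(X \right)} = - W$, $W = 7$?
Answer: $0$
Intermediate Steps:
$Z{\left(X \right)} = -7$ ($Z{\left(X \right)} = \left(-1\right) 7 = -7$)
$b{\left(s,k \right)} = -6 + 2 k + 2 s \sqrt{-7 + k}$ ($b{\left(s,k \right)} = -6 + 2 \left(\sqrt{k - 7} s + k\right) = -6 + 2 \left(\sqrt{-7 + k} s + k\right) = -6 + 2 \left(s \sqrt{-7 + k} + k\right) = -6 + 2 \left(k + s \sqrt{-7 + k}\right) = -6 + \left(2 k + 2 s \sqrt{-7 + k}\right) = -6 + 2 k + 2 s \sqrt{-7 + k}$)
$\frac{- \frac{45572}{b{\left(\left(3 - 3\right) 5,2 \right)}} + \frac{12400}{42236}}{-84271} = \frac{- \frac{45572}{-6 + 2 \cdot 2 + 2 \left(3 - 3\right) 5 \sqrt{-7 + 2}} + \frac{12400}{42236}}{-84271} = \left(- \frac{45572}{-6 + 4 + 2 \cdot 0 \cdot 5 \sqrt{-5}} + 12400 \cdot \frac{1}{42236}\right) \left(- \frac{1}{84271}\right) = \left(- \frac{45572}{-6 + 4 + 2 \cdot 0 i \sqrt{5}} + \frac{3100}{10559}\right) \left(- \frac{1}{84271}\right) = \left(- \frac{45572}{-6 + 4 + 0} + \frac{3100}{10559}\right) \left(- \frac{1}{84271}\right) = \left(- \frac{45572}{-2} + \frac{3100}{10559}\right) \left(- \frac{1}{84271}\right) = \left(\left(-45572\right) \left(- \frac{1}{2}\right) + \frac{3100}{10559}\right) \left(- \frac{1}{84271}\right) = \left(22786 + \frac{3100}{10559}\right) \left(- \frac{1}{84271}\right) = \frac{240600474}{10559} \left(- \frac{1}{84271}\right) = - \frac{240600474}{889817489}$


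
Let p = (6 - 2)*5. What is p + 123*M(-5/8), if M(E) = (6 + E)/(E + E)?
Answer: -5089/10 ≈ -508.90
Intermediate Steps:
p = 20 (p = 4*5 = 20)
M(E) = (6 + E)/(2*E) (M(E) = (6 + E)/((2*E)) = (6 + E)*(1/(2*E)) = (6 + E)/(2*E))
p + 123*M(-5/8) = 20 + 123*((6 - 5/8)/(2*((-5/8)))) = 20 + 123*((6 - 5*⅛)/(2*((-5*⅛)))) = 20 + 123*((6 - 5/8)/(2*(-5/8))) = 20 + 123*((½)*(-8/5)*(43/8)) = 20 + 123*(-43/10) = 20 - 5289/10 = -5089/10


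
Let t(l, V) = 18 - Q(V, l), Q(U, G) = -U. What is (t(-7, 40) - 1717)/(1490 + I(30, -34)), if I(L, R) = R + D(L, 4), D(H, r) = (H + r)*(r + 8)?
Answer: -1659/1864 ≈ -0.89002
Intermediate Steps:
D(H, r) = (8 + r)*(H + r) (D(H, r) = (H + r)*(8 + r) = (8 + r)*(H + r))
I(L, R) = 48 + R + 12*L (I(L, R) = R + (4² + 8*L + 8*4 + L*4) = R + (16 + 8*L + 32 + 4*L) = R + (48 + 12*L) = 48 + R + 12*L)
t(l, V) = 18 + V (t(l, V) = 18 - (-1)*V = 18 + V)
(t(-7, 40) - 1717)/(1490 + I(30, -34)) = ((18 + 40) - 1717)/(1490 + (48 - 34 + 12*30)) = (58 - 1717)/(1490 + (48 - 34 + 360)) = -1659/(1490 + 374) = -1659/1864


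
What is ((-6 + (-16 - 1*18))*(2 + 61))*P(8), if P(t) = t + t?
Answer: -40320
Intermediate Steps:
P(t) = 2*t
((-6 + (-16 - 1*18))*(2 + 61))*P(8) = ((-6 + (-16 - 1*18))*(2 + 61))*(2*8) = ((-6 + (-16 - 18))*63)*16 = ((-6 - 34)*63)*16 = -40*63*16 = -2520*16 = -40320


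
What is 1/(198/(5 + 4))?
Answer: 1/22 ≈ 0.045455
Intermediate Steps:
1/(198/(5 + 4)) = 1/(198/9) = 1/(198*(1/9)) = 1/22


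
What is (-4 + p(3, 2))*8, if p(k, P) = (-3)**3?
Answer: -248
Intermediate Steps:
p(k, P) = -27
(-4 + p(3, 2))*8 = (-4 - 27)*8 = -31*8 = -248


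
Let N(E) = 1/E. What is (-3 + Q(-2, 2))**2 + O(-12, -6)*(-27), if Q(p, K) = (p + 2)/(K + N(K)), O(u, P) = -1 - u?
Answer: -288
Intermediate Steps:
Q(p, K) = (2 + p)/(K + 1/K) (Q(p, K) = (p + 2)/(K + 1/K) = (2 + p)/(K + 1/K))
(-3 + Q(-2, 2))**2 + O(-12, -6)*(-27) = (-3 + 2*(2 - 2)/(1 + 2**2))**2 + (-1 - 1*(-12))*(-27) = (-3 + 2*0/(1 + 4))**2 + (-1 + 12)*(-27) = (-3 + 2*0/5)**2 + 11*(-27) = (-3 + 2*(1/5)*0)**2 - 297 = (-3 + 0)**2 - 297 = (-3)**2 - 297 = 9 - 297 = -288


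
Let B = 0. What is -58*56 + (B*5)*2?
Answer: -3248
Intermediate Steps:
-58*56 + (B*5)*2 = -58*56 + (0*5)*2 = -3248 + 0*2 = -3248 + 0 = -3248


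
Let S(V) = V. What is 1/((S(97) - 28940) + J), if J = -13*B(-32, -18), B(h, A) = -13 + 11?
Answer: -1/28817 ≈ -3.4702e-5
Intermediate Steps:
B(h, A) = -2
J = 26 (J = -13*(-2) = 26)
1/((S(97) - 28940) + J) = 1/((97 - 28940) + 26) = 1/(-28843 + 26) = 1/(-28817) = -1/28817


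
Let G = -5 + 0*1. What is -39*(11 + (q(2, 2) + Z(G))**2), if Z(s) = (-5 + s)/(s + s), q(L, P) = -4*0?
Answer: -468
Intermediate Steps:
q(L, P) = 0
G = -5 (G = -5 + 0 = -5)
Z(s) = (-5 + s)/(2*s) (Z(s) = (-5 + s)/((2*s)) = (-5 + s)*(1/(2*s)) = (-5 + s)/(2*s))
-39*(11 + (q(2, 2) + Z(G))**2) = -39*(11 + (0 + (1/2)*(-5 - 5)/(-5))**2) = -39*(11 + (0 + (1/2)*(-1/5)*(-10))**2) = -39*(11 + (0 + 1)**2) = -39*(11 + 1**2) = -39*(11 + 1) = -39*12 = -468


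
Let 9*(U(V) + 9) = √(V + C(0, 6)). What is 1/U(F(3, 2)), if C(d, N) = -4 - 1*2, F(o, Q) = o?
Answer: -243/2188 - 3*I*√3/2188 ≈ -0.11106 - 0.0023748*I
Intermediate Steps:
C(d, N) = -6 (C(d, N) = -4 - 2 = -6)
U(V) = -9 + √(-6 + V)/9 (U(V) = -9 + √(V - 6)/9 = -9 + √(-6 + V)/9)
1/U(F(3, 2)) = 1/(-9 + √(-6 + 3)/9) = 1/(-9 + √(-3)/9) = 1/(-9 + (I*√3)/9) = 1/(-9 + I*√3/9)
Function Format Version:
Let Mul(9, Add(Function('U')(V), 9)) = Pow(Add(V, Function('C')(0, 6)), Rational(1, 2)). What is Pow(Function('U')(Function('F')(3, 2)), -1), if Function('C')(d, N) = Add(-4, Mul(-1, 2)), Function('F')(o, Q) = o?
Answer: Add(Rational(-243, 2188), Mul(Rational(-3, 2188), I, Pow(3, Rational(1, 2)))) ≈ Add(-0.11106, Mul(-0.0023748, I))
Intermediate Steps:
Function('C')(d, N) = -6 (Function('C')(d, N) = Add(-4, -2) = -6)
Function('U')(V) = Add(-9, Mul(Rational(1, 9), Pow(Add(-6, V), Rational(1, 2)))) (Function('U')(V) = Add(-9, Mul(Rational(1, 9), Pow(Add(V, -6), Rational(1, 2)))) = Add(-9, Mul(Rational(1, 9), Pow(Add(-6, V), Rational(1, 2)))))
Pow(Function('U')(Function('F')(3, 2)), -1) = Pow(Add(-9, Mul(Rational(1, 9), Pow(Add(-6, 3), Rational(1, 2)))), -1) = Pow(Add(-9, Mul(Rational(1, 9), Pow(-3, Rational(1, 2)))), -1) = Pow(Add(-9, Mul(Rational(1, 9), Mul(I, Pow(3, Rational(1, 2))))), -1) = Pow(Add(-9, Mul(Rational(1, 9), I, Pow(3, Rational(1, 2)))), -1)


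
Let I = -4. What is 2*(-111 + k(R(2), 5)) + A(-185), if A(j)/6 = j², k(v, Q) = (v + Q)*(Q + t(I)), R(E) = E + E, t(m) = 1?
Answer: 205236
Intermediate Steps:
R(E) = 2*E
k(v, Q) = (1 + Q)*(Q + v) (k(v, Q) = (v + Q)*(Q + 1) = (Q + v)*(1 + Q) = (1 + Q)*(Q + v))
A(j) = 6*j²
2*(-111 + k(R(2), 5)) + A(-185) = 2*(-111 + (5 + 2*2 + 5² + 5*(2*2))) + 6*(-185)² = 2*(-111 + (5 + 4 + 25 + 5*4)) + 6*34225 = 2*(-111 + (5 + 4 + 25 + 20)) + 205350 = 2*(-111 + 54) + 205350 = 2*(-57) + 205350 = -114 + 205350 = 205236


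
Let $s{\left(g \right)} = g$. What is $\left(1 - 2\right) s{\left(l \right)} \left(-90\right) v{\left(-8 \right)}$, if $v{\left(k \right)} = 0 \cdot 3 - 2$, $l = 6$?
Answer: $-1080$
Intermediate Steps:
$v{\left(k \right)} = -2$ ($v{\left(k \right)} = 0 - 2 = -2$)
$\left(1 - 2\right) s{\left(l \right)} \left(-90\right) v{\left(-8 \right)} = \left(1 - 2\right) 6 \left(-90\right) \left(-2\right) = \left(-1\right) 6 \left(-90\right) \left(-2\right) = \left(-6\right) \left(-90\right) \left(-2\right) = 540 \left(-2\right) = -1080$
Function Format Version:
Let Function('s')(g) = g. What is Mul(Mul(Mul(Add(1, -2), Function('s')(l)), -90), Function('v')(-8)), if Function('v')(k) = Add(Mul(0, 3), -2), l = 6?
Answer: -1080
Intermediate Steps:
Function('v')(k) = -2 (Function('v')(k) = Add(0, -2) = -2)
Mul(Mul(Mul(Add(1, -2), Function('s')(l)), -90), Function('v')(-8)) = Mul(Mul(Mul(Add(1, -2), 6), -90), -2) = Mul(Mul(Mul(-1, 6), -90), -2) = Mul(Mul(-6, -90), -2) = Mul(540, -2) = -1080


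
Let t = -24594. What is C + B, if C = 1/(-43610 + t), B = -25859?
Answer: -1763687237/68204 ≈ -25859.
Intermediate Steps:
C = -1/68204 (C = 1/(-43610 - 24594) = 1/(-68204) = -1/68204 ≈ -1.4662e-5)
C + B = -1/68204 - 25859 = -1763687237/68204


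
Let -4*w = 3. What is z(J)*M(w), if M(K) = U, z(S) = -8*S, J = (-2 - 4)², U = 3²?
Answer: -2592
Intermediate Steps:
w = -¾ (w = -¼*3 = -¾ ≈ -0.75000)
U = 9
J = 36 (J = (-6)² = 36)
M(K) = 9
z(J)*M(w) = -8*36*9 = -288*9 = -2592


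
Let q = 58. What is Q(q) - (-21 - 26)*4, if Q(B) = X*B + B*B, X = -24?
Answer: 2160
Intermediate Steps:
Q(B) = B**2 - 24*B (Q(B) = -24*B + B*B = -24*B + B**2 = B**2 - 24*B)
Q(q) - (-21 - 26)*4 = 58*(-24 + 58) - (-21 - 26)*4 = 58*34 - (-47)*4 = 1972 - 1*(-188) = 1972 + 188 = 2160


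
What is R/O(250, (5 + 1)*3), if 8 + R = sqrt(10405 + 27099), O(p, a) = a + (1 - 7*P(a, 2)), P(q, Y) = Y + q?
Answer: 8/121 - 8*sqrt(586)/121 ≈ -1.5344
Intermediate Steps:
O(p, a) = -13 - 6*a (O(p, a) = a + (1 - 7*(2 + a)) = a + (1 + (-14 - 7*a)) = a + (-13 - 7*a) = -13 - 6*a)
R = -8 + 8*sqrt(586) (R = -8 + sqrt(10405 + 27099) = -8 + sqrt(37504) = -8 + 8*sqrt(586) ≈ 185.66)
R/O(250, (5 + 1)*3) = (-8 + 8*sqrt(586))/(-13 - 6*(5 + 1)*3) = (-8 + 8*sqrt(586))/(-13 - 36*3) = (-8 + 8*sqrt(586))/(-13 - 6*18) = (-8 + 8*sqrt(586))/(-13 - 108) = (-8 + 8*sqrt(586))/(-121) = (-8 + 8*sqrt(586))*(-1/121) = 8/121 - 8*sqrt(586)/121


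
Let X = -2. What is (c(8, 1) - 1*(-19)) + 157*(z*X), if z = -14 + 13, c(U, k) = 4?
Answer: 337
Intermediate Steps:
z = -1
(c(8, 1) - 1*(-19)) + 157*(z*X) = (4 - 1*(-19)) + 157*(-1*(-2)) = (4 + 19) + 157*2 = 23 + 314 = 337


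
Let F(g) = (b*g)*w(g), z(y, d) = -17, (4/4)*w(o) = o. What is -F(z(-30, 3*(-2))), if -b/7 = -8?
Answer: -16184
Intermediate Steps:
b = 56 (b = -7*(-8) = 56)
w(o) = o
F(g) = 56*g² (F(g) = (56*g)*g = 56*g²)
-F(z(-30, 3*(-2))) = -56*(-17)² = -56*289 = -1*16184 = -16184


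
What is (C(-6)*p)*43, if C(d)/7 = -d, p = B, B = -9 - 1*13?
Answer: -39732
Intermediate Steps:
B = -22 (B = -9 - 13 = -22)
p = -22
C(d) = -7*d (C(d) = 7*(-d) = -7*d)
(C(-6)*p)*43 = (-7*(-6)*(-22))*43 = (42*(-22))*43 = -924*43 = -39732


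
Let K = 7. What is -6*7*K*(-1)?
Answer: 294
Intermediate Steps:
-6*7*K*(-1) = -6*7*7*(-1) = -294*(-1) = -6*(-49) = 294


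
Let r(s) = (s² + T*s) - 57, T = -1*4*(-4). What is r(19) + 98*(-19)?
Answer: -1254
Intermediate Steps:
T = 16 (T = -4*(-4) = 16)
r(s) = -57 + s² + 16*s (r(s) = (s² + 16*s) - 57 = -57 + s² + 16*s)
r(19) + 98*(-19) = (-57 + 19² + 16*19) + 98*(-19) = (-57 + 361 + 304) - 1862 = 608 - 1862 = -1254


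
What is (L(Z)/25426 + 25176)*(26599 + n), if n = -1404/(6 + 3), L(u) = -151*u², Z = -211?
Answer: 16749057151115/25426 ≈ 6.5874e+8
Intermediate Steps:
n = -156 (n = -1404/9 = (⅑)*(-1404) = -156)
(L(Z)/25426 + 25176)*(26599 + n) = (-151*(-211)²/25426 + 25176)*(26599 - 156) = (-151*44521*(1/25426) + 25176)*26443 = (-6722671*1/25426 + 25176)*26443 = (-6722671/25426 + 25176)*26443 = (633402305/25426)*26443 = 16749057151115/25426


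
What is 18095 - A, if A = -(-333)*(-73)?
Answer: 42404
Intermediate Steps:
A = -24309 (A = -1*24309 = -24309)
18095 - A = 18095 - 1*(-24309) = 18095 + 24309 = 42404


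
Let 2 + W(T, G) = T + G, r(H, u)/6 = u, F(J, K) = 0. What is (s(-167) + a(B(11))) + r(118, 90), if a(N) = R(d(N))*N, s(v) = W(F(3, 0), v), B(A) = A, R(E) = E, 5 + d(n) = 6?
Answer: 382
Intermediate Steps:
d(n) = 1 (d(n) = -5 + 6 = 1)
r(H, u) = 6*u
W(T, G) = -2 + G + T (W(T, G) = -2 + (T + G) = -2 + (G + T) = -2 + G + T)
s(v) = -2 + v (s(v) = -2 + v + 0 = -2 + v)
a(N) = N (a(N) = 1*N = N)
(s(-167) + a(B(11))) + r(118, 90) = ((-2 - 167) + 11) + 6*90 = (-169 + 11) + 540 = -158 + 540 = 382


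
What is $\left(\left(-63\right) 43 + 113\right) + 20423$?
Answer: $17827$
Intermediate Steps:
$\left(\left(-63\right) 43 + 113\right) + 20423 = \left(-2709 + 113\right) + 20423 = -2596 + 20423 = 17827$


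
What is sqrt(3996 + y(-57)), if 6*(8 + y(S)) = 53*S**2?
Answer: 5*sqrt(5230)/2 ≈ 180.80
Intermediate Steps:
y(S) = -8 + 53*S**2/6 (y(S) = -8 + (53*S**2)/6 = -8 + 53*S**2/6)
sqrt(3996 + y(-57)) = sqrt(3996 + (-8 + (53/6)*(-57)**2)) = sqrt(3996 + (-8 + (53/6)*3249)) = sqrt(3996 + (-8 + 57399/2)) = sqrt(3996 + 57383/2) = sqrt(65375/2) = 5*sqrt(5230)/2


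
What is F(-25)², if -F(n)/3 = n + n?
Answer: 22500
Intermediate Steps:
F(n) = -6*n (F(n) = -3*(n + n) = -6*n)
F(-25)² = (-6*(-25))² = 150² = 22500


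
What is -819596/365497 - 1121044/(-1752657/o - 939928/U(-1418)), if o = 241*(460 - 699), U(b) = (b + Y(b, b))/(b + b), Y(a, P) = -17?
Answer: -91970299747687959992/56116743386997476909 ≈ -1.6389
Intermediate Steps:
U(b) = (-17 + b)/(2*b) (U(b) = (b - 17)/(b + b) = (-17 + b)/((2*b)) = (-17 + b)*(1/(2*b)) = (-17 + b)/(2*b))
o = -57599 (o = 241*(-239) = -57599)
-819596/365497 - 1121044/(-1752657/o - 939928/U(-1418)) = -819596/365497 - 1121044/(-1752657/(-57599) - 939928*(-2836/(-17 - 1418))) = -819596*1/365497 - 1121044/(-1752657*(-1/57599) - 939928/((½)*(-1/1418)*(-1435))) = -819596/365497 - 1121044/(1752657/57599 - 939928/1435/2836) = -819596/365497 - 1121044/(1752657/57599 - 939928*2836/1435) = -819596/365497 - 1121044/(1752657/57599 - 2665635808/1435) = -819596/365497 - 1121044/(-153535441842197/82654565) = -819596/365497 - 1121044*(-82654565/153535441842197) = -819596/365497 + 92659404165860/153535441842197 = -91970299747687959992/56116743386997476909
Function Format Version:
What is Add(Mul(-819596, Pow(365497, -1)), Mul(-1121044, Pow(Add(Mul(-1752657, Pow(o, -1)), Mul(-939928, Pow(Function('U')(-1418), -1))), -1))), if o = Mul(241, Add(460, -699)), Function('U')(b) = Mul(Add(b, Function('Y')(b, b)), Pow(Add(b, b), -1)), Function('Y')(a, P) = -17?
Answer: Rational(-91970299747687959992, 56116743386997476909) ≈ -1.6389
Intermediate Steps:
Function('U')(b) = Mul(Rational(1, 2), Pow(b, -1), Add(-17, b)) (Function('U')(b) = Mul(Add(b, -17), Pow(Add(b, b), -1)) = Mul(Add(-17, b), Pow(Mul(2, b), -1)) = Mul(Add(-17, b), Mul(Rational(1, 2), Pow(b, -1))) = Mul(Rational(1, 2), Pow(b, -1), Add(-17, b)))
o = -57599 (o = Mul(241, -239) = -57599)
Add(Mul(-819596, Pow(365497, -1)), Mul(-1121044, Pow(Add(Mul(-1752657, Pow(o, -1)), Mul(-939928, Pow(Function('U')(-1418), -1))), -1))) = Add(Mul(-819596, Pow(365497, -1)), Mul(-1121044, Pow(Add(Mul(-1752657, Pow(-57599, -1)), Mul(-939928, Pow(Mul(Rational(1, 2), Pow(-1418, -1), Add(-17, -1418)), -1))), -1))) = Add(Mul(-819596, Rational(1, 365497)), Mul(-1121044, Pow(Add(Mul(-1752657, Rational(-1, 57599)), Mul(-939928, Pow(Mul(Rational(1, 2), Rational(-1, 1418), -1435), -1))), -1))) = Add(Rational(-819596, 365497), Mul(-1121044, Pow(Add(Rational(1752657, 57599), Mul(-939928, Pow(Rational(1435, 2836), -1))), -1))) = Add(Rational(-819596, 365497), Mul(-1121044, Pow(Add(Rational(1752657, 57599), Mul(-939928, Rational(2836, 1435))), -1))) = Add(Rational(-819596, 365497), Mul(-1121044, Pow(Add(Rational(1752657, 57599), Rational(-2665635808, 1435)), -1))) = Add(Rational(-819596, 365497), Mul(-1121044, Pow(Rational(-153535441842197, 82654565), -1))) = Add(Rational(-819596, 365497), Mul(-1121044, Rational(-82654565, 153535441842197))) = Add(Rational(-819596, 365497), Rational(92659404165860, 153535441842197)) = Rational(-91970299747687959992, 56116743386997476909)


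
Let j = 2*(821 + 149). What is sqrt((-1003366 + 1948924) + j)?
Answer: sqrt(947498) ≈ 973.40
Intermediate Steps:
j = 1940 (j = 2*970 = 1940)
sqrt((-1003366 + 1948924) + j) = sqrt((-1003366 + 1948924) + 1940) = sqrt(945558 + 1940) = sqrt(947498)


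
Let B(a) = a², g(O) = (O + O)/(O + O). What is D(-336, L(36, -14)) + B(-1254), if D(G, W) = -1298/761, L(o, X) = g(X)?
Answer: 1196683378/761 ≈ 1.5725e+6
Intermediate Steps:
g(O) = 1 (g(O) = (2*O)/((2*O)) = (2*O)*(1/(2*O)) = 1)
L(o, X) = 1
D(G, W) = -1298/761 (D(G, W) = -1298*1/761 = -1298/761)
D(-336, L(36, -14)) + B(-1254) = -1298/761 + (-1254)² = -1298/761 + 1572516 = 1196683378/761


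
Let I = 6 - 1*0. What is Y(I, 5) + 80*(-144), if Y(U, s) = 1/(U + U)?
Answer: -138239/12 ≈ -11520.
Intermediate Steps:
I = 6 (I = 6 + 0 = 6)
Y(U, s) = 1/(2*U)
Y(I, 5) + 80*(-144) = (½)/6 + 80*(-144) = (½)*(⅙) - 11520 = 1/12 - 11520 = -138239/12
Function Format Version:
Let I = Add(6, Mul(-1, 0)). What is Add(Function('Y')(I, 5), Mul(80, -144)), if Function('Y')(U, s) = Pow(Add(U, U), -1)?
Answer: Rational(-138239, 12) ≈ -11520.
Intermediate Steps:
I = 6 (I = Add(6, 0) = 6)
Function('Y')(U, s) = Mul(Rational(1, 2), Pow(U, -1)) (Function('Y')(U, s) = Pow(Mul(2, U), -1) = Mul(Rational(1, 2), Pow(U, -1)))
Add(Function('Y')(I, 5), Mul(80, -144)) = Add(Mul(Rational(1, 2), Pow(6, -1)), Mul(80, -144)) = Add(Mul(Rational(1, 2), Rational(1, 6)), -11520) = Add(Rational(1, 12), -11520) = Rational(-138239, 12)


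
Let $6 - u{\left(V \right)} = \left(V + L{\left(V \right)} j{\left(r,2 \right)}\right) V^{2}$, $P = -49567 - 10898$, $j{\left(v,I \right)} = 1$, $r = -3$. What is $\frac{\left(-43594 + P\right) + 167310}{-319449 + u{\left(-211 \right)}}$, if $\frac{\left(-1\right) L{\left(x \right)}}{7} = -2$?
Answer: $\frac{63251}{8451194} \approx 0.0074843$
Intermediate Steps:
$P = -60465$ ($P = -49567 - 10898 = -60465$)
$L{\left(x \right)} = 14$ ($L{\left(x \right)} = \left(-7\right) \left(-2\right) = 14$)
$u{\left(V \right)} = 6 - V^{2} \left(14 + V\right)$ ($u{\left(V \right)} = 6 - \left(V + 14 \cdot 1\right) V^{2} = 6 - \left(V + 14\right) V^{2} = 6 - \left(14 + V\right) V^{2} = 6 - V^{2} \left(14 + V\right)$)
$\frac{\left(-43594 + P\right) + 167310}{-319449 + u{\left(-211 \right)}} = \frac{\left(-43594 - 60465\right) + 167310}{-319449 - \left(-9393937 + 623294\right)} = \frac{-104059 + 167310}{-319449 - -8770643} = \frac{63251}{-319449 + \left(6 + 9393931 - 623294\right)} = \frac{63251}{-319449 + 8770643} = \frac{63251}{8451194}$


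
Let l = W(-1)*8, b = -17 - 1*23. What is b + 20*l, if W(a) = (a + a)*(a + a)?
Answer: 600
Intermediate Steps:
W(a) = 4*a² (W(a) = (2*a)*(2*a) = 4*a²)
b = -40 (b = -17 - 23 = -40)
l = 32 (l = (4*(-1)²)*8 = (4*1)*8 = 4*8 = 32)
b + 20*l = -40 + 20*32 = -40 + 640 = 600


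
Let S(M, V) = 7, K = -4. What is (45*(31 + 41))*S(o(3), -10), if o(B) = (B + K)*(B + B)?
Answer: 22680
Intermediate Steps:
o(B) = 2*B*(-4 + B) (o(B) = (B - 4)*(B + B) = (-4 + B)*(2*B) = 2*B*(-4 + B))
(45*(31 + 41))*S(o(3), -10) = (45*(31 + 41))*7 = (45*72)*7 = 3240*7 = 22680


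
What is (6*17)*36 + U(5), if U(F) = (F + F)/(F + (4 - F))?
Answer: 7349/2 ≈ 3674.5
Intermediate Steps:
U(F) = F/2 (U(F) = (2*F)/4 = (2*F)*(¼) = F/2)
(6*17)*36 + U(5) = (6*17)*36 + (½)*5 = 102*36 + 5/2 = 3672 + 5/2 = 7349/2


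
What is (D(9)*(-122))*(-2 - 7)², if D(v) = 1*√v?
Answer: -29646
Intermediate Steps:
D(v) = √v
(D(9)*(-122))*(-2 - 7)² = (√9*(-122))*(-2 - 7)² = (3*(-122))*(-9)² = -366*81 = -29646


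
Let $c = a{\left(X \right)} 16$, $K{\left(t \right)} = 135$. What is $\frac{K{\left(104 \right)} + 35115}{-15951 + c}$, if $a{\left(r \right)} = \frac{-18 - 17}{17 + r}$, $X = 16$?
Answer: $- \frac{1163250}{526943} \approx -2.2075$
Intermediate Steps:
$a{\left(r \right)} = - \frac{35}{17 + r}$
$c = - \frac{560}{33}$ ($c = - \frac{35}{17 + 16} \cdot 16 = - \frac{35}{33} \cdot 16 = \left(-35\right) \frac{1}{33} \cdot 16 = \left(- \frac{35}{33}\right) 16 = - \frac{560}{33} \approx -16.97$)
$\frac{K{\left(104 \right)} + 35115}{-15951 + c} = \frac{135 + 35115}{-15951 - \frac{560}{33}} = \frac{35250}{- \frac{526943}{33}} = 35250 \left(- \frac{33}{526943}\right) = - \frac{1163250}{526943}$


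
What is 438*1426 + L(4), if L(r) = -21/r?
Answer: 2498331/4 ≈ 6.2458e+5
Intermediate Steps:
438*1426 + L(4) = 438*1426 - 21/4 = 624588 - 21*¼ = 624588 - 21/4 = 2498331/4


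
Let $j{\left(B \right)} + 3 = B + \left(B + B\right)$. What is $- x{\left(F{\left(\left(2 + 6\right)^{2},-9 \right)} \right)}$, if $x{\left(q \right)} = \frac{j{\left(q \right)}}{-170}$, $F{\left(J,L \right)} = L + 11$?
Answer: $\frac{3}{170} \approx 0.017647$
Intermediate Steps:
$j{\left(B \right)} = -3 + 3 B$ ($j{\left(B \right)} = -3 + \left(B + \left(B + B\right)\right) = -3 + \left(B + 2 B\right) = -3 + 3 B$)
$F{\left(J,L \right)} = 11 + L$
$x{\left(q \right)} = \frac{3}{170} - \frac{3 q}{170}$ ($x{\left(q \right)} = \frac{-3 + 3 q}{-170} = \left(-3 + 3 q\right) \left(- \frac{1}{170}\right) = \frac{3}{170} - \frac{3 q}{170}$)
$- x{\left(F{\left(\left(2 + 6\right)^{2},-9 \right)} \right)} = - (\frac{3}{170} - \frac{3 \left(11 - 9\right)}{170}) = - (\frac{3}{170} - \frac{3}{85}) = \left(-1\right) \left(- \frac{3}{170}\right) = \frac{3}{170}$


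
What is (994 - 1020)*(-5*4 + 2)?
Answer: 468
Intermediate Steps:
(994 - 1020)*(-5*4 + 2) = -26*(-20 + 2) = -26*(-18) = 468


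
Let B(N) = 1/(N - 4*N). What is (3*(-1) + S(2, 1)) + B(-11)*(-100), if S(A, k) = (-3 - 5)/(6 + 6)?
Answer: -221/33 ≈ -6.6970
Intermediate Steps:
S(A, k) = -⅔ (S(A, k) = -8/12 = -8*1/12 = -⅔)
B(N) = -1/(3*N) (B(N) = 1/(-3*N) = -1/(3*N))
(3*(-1) + S(2, 1)) + B(-11)*(-100) = (3*(-1) - ⅔) - ⅓/(-11)*(-100) = (-3 - ⅔) - ⅓*(-1/11)*(-100) = -11/3 + (1/33)*(-100) = -11/3 - 100/33 = -221/33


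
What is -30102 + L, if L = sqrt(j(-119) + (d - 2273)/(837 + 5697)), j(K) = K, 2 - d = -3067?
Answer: -30102 + 5*I*sqrt(46605)/99 ≈ -30102.0 + 10.903*I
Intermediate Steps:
d = 3069 (d = 2 - 1*(-3067) = 2 + 3067 = 3069)
L = 5*I*sqrt(46605)/99 (L = sqrt(-119 + (3069 - 2273)/(837 + 5697)) = sqrt(-119 + 796/6534) = sqrt(-119 + 796*(1/6534)) = sqrt(-119 + 398/3267) = sqrt(-388375/3267) = 5*I*sqrt(46605)/99 ≈ 10.903*I)
-30102 + L = -30102 + 5*I*sqrt(46605)/99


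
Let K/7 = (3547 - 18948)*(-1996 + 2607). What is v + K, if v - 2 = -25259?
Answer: -65895334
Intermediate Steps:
v = -25257 (v = 2 - 25259 = -25257)
K = -65870077 (K = 7*((3547 - 18948)*(-1996 + 2607)) = 7*(-15401*611) = 7*(-9410011) = -65870077)
v + K = -25257 - 65870077 = -65895334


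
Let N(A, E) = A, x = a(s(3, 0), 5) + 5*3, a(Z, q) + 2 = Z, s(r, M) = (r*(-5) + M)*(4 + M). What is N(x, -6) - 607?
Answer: -654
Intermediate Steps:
s(r, M) = (4 + M)*(M - 5*r) (s(r, M) = (-5*r + M)*(4 + M) = (M - 5*r)*(4 + M) = (4 + M)*(M - 5*r))
a(Z, q) = -2 + Z
x = -47 (x = (-2 + (0**2 - 20*3 + 4*0 - 5*0*3)) + 5*3 = (-2 + (0 - 60 + 0 + 0)) + 15 = (-2 - 60) + 15 = -62 + 15 = -47)
N(x, -6) - 607 = -47 - 607 = -654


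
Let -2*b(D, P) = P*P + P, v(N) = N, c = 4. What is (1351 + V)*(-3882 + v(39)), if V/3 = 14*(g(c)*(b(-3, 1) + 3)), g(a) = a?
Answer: -6483141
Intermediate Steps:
b(D, P) = -P/2 - P²/2 (b(D, P) = -(P*P + P)/2 = -(P² + P)/2 = -(P + P²)/2 = -P/2 - P²/2)
V = 336 (V = 3*(14*(4*(-½*1*(1 + 1) + 3))) = 3*(14*(4*(-½*1*2 + 3))) = 3*(14*(4*(-1 + 3))) = 3*(14*(4*2)) = 3*(14*8) = 3*112 = 336)
(1351 + V)*(-3882 + v(39)) = (1351 + 336)*(-3882 + 39) = 1687*(-3843) = -6483141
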